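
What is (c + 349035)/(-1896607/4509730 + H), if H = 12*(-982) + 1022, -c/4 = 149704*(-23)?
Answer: -63685518643190/48535610867 ≈ -1312.1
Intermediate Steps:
c = 13772768 (c = -598816*(-23) = -4*(-3443192) = 13772768)
H = -10762 (H = -11784 + 1022 = -10762)
(c + 349035)/(-1896607/4509730 + H) = (13772768 + 349035)/(-1896607/4509730 - 10762) = 14121803/(-1896607*1/4509730 - 10762) = 14121803/(-1896607/4509730 - 10762) = 14121803/(-48535610867/4509730) = 14121803*(-4509730/48535610867) = -63685518643190/48535610867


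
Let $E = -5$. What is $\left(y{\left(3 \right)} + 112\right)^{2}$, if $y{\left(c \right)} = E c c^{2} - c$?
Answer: $676$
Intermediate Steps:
$y{\left(c \right)} = - c - 5 c^{3}$ ($y{\left(c \right)} = - 5 c c^{2} - c = - 5 c^{3} - c = - c - 5 c^{3}$)
$\left(y{\left(3 \right)} + 112\right)^{2} = \left(\left(\left(-1\right) 3 - 5 \cdot 3^{3}\right) + 112\right)^{2} = \left(\left(-3 - 135\right) + 112\right)^{2} = \left(-138 + 112\right)^{2} = \left(-26\right)^{2} = 676$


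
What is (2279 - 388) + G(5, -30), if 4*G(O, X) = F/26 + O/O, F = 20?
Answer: 98355/52 ≈ 1891.4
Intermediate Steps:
G(O, X) = 23/52 (G(O, X) = (20/26 + O/O)/4 = (20*(1/26) + 1)/4 = (10/13 + 1)/4 = (¼)*(23/13) = 23/52)
(2279 - 388) + G(5, -30) = (2279 - 388) + 23/52 = 1891 + 23/52 = 98355/52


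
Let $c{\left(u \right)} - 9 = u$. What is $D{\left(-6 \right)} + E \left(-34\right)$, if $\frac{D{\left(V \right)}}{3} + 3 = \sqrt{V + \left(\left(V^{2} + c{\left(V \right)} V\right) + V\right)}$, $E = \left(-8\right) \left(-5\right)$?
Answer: $-1369 + 3 \sqrt{6} \approx -1361.7$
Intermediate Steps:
$c{\left(u \right)} = 9 + u$
$E = 40$
$D{\left(V \right)} = -9 + 3 \sqrt{V^{2} + 2 V + V \left(9 + V\right)}$ ($D{\left(V \right)} = -9 + 3 \sqrt{V + \left(\left(V^{2} + \left(9 + V\right) V\right) + V\right)} = -9 + 3 \sqrt{V + \left(\left(V^{2} + V \left(9 + V\right)\right) + V\right)} = -9 + 3 \sqrt{V + \left(V + V^{2} + V \left(9 + V\right)\right)} = -9 + 3 \sqrt{V^{2} + 2 V + V \left(9 + V\right)}$)
$D{\left(-6 \right)} + E \left(-34\right) = \left(-9 + 3 \sqrt{- 6 \left(11 + 2 \left(-6\right)\right)}\right) + 40 \left(-34\right) = \left(-9 + 3 \sqrt{- 6 \left(11 - 12\right)}\right) - 1360 = \left(-9 + 3 \sqrt{\left(-6\right) \left(-1\right)}\right) - 1360 = \left(-9 + 3 \sqrt{6}\right) - 1360 = -1369 + 3 \sqrt{6}$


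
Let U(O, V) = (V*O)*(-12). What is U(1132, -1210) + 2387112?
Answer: 18823752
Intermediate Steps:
U(O, V) = -12*O*V (U(O, V) = (O*V)*(-12) = -12*O*V)
U(1132, -1210) + 2387112 = -12*1132*(-1210) + 2387112 = 16436640 + 2387112 = 18823752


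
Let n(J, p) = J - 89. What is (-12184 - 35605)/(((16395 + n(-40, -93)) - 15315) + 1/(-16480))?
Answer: -787562720/15672479 ≈ -50.251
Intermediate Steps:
n(J, p) = -89 + J
(-12184 - 35605)/(((16395 + n(-40, -93)) - 15315) + 1/(-16480)) = (-12184 - 35605)/(((16395 + (-89 - 40)) - 15315) + 1/(-16480)) = -47789/(((16395 - 129) - 15315) - 1/16480) = -47789/((16266 - 15315) - 1/16480) = -47789/(951 - 1/16480) = -47789/15672479/16480 = -47789*16480/15672479 = -787562720/15672479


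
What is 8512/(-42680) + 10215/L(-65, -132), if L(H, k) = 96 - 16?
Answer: 10882381/85360 ≈ 127.49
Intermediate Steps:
L(H, k) = 80
8512/(-42680) + 10215/L(-65, -132) = 8512/(-42680) + 10215/80 = 8512*(-1/42680) + 10215*(1/80) = -1064/5335 + 2043/16 = 10882381/85360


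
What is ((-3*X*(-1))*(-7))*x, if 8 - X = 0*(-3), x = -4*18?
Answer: 12096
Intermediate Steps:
x = -72
X = 8 (X = 8 - 0*(-3) = 8 - 1*0 = 8 + 0 = 8)
((-3*X*(-1))*(-7))*x = ((-3*8*(-1))*(-7))*(-72) = (-24*(-1)*(-7))*(-72) = (24*(-7))*(-72) = -168*(-72) = 12096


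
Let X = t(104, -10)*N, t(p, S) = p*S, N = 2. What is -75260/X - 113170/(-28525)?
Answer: 23821851/593320 ≈ 40.150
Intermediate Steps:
t(p, S) = S*p
X = -2080 (X = -10*104*2 = -1040*2 = -2080)
-75260/X - 113170/(-28525) = -75260/(-2080) - 113170/(-28525) = -75260*(-1/2080) - 113170*(-1/28525) = 3763/104 + 22634/5705 = 23821851/593320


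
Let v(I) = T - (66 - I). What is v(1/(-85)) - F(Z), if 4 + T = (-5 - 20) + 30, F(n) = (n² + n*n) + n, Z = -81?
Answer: -1114011/85 ≈ -13106.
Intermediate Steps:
F(n) = n + 2*n² (F(n) = (n² + n²) + n = 2*n² + n = n + 2*n²)
T = 1 (T = -4 + ((-5 - 20) + 30) = -4 + (-25 + 30) = -4 + 5 = 1)
v(I) = -65 + I (v(I) = 1 - (66 - I) = 1 + (-66 + I) = -65 + I)
v(1/(-85)) - F(Z) = (-65 + 1/(-85)) - (-81)*(1 + 2*(-81)) = (-65 - 1/85) - (-81)*(1 - 162) = -5526/85 - (-81)*(-161) = -5526/85 - 1*13041 = -5526/85 - 13041 = -1114011/85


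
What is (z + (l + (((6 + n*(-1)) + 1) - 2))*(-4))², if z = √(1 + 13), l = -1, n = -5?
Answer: (36 - √14)² ≈ 1040.6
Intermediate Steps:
z = √14 ≈ 3.7417
(z + (l + (((6 + n*(-1)) + 1) - 2))*(-4))² = (√14 + (-1 + (((6 - 5*(-1)) + 1) - 2))*(-4))² = (√14 + (-1 + (((6 + 5) + 1) - 2))*(-4))² = (√14 + (-1 + ((11 + 1) - 2))*(-4))² = (√14 + (-1 + (12 - 2))*(-4))² = (√14 + (-1 + 10)*(-4))² = (√14 + 9*(-4))² = (√14 - 36)² = (-36 + √14)²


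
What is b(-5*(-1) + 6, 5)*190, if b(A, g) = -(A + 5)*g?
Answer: -15200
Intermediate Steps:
b(A, g) = -g*(5 + A) (b(A, g) = -(5 + A)*g = -g*(5 + A))
b(-5*(-1) + 6, 5)*190 = -1*5*(5 + (-5*(-1) + 6))*190 = -1*5*(5 + (5 + 6))*190 = -1*5*(5 + 11)*190 = -1*5*16*190 = -80*190 = -15200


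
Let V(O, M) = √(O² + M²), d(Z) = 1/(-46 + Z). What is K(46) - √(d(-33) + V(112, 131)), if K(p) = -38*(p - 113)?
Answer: 2546 - √(-79 + 6241*√29705)/79 ≈ 2532.9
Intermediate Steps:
K(p) = 4294 - 38*p (K(p) = -38*(-113 + p) = 4294 - 38*p)
V(O, M) = √(M² + O²)
K(46) - √(d(-33) + V(112, 131)) = (4294 - 38*46) - √(1/(-46 - 33) + √(131² + 112²)) = (4294 - 1748) - √(1/(-79) + √(17161 + 12544)) = 2546 - √(-1/79 + √29705)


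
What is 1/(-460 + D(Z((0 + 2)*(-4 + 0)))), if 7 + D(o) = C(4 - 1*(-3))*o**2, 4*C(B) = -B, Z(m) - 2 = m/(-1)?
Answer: -1/642 ≈ -0.0015576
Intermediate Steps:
Z(m) = 2 - m (Z(m) = 2 + m/(-1) = 2 + m*(-1) = 2 - m)
C(B) = -B/4 (C(B) = (-B)/4 = -B/4)
D(o) = -7 - 7*o**2/4 (D(o) = -7 + (-(4 - 1*(-3))/4)*o**2 = -7 + (-(4 + 3)/4)*o**2 = -7 + (-1/4*7)*o**2 = -7 - 7*o**2/4)
1/(-460 + D(Z((0 + 2)*(-4 + 0)))) = 1/(-460 + (-7 - 7*(2 - (0 + 2)*(-4 + 0))**2/4)) = 1/(-460 + (-7 - 7*(2 - 2*(-4))**2/4)) = 1/(-460 + (-7 - 7*(2 - 1*(-8))**2/4)) = 1/(-460 + (-7 - 7*(2 + 8)**2/4)) = 1/(-460 + (-7 - 7/4*10**2)) = 1/(-460 + (-7 - 7/4*100)) = 1/(-460 + (-7 - 175)) = 1/(-460 - 182) = 1/(-642) = -1/642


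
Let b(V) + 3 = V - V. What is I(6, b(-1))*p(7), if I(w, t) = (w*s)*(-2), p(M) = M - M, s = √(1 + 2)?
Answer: 0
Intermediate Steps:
s = √3 ≈ 1.7320
p(M) = 0
b(V) = -3 (b(V) = -3 + (V - V) = -3 + 0 = -3)
I(w, t) = -2*w*√3 (I(w, t) = (w*√3)*(-2) = -2*w*√3)
I(6, b(-1))*p(7) = -2*6*√3*0 = -12*√3*0 = 0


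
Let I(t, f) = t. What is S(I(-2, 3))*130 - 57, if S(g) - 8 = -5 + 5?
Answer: 983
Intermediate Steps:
S(g) = 8 (S(g) = 8 + (-5 + 5) = 8 + 0 = 8)
S(I(-2, 3))*130 - 57 = 8*130 - 57 = 1040 - 57 = 983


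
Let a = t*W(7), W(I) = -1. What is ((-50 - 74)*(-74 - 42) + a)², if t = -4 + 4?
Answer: 206899456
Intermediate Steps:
t = 0
a = 0 (a = 0*(-1) = 0)
((-50 - 74)*(-74 - 42) + a)² = ((-50 - 74)*(-74 - 42) + 0)² = (-124*(-116) + 0)² = (14384 + 0)² = 14384² = 206899456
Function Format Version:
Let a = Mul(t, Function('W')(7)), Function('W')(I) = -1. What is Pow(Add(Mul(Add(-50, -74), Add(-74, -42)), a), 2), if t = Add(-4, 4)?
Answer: 206899456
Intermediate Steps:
t = 0
a = 0 (a = Mul(0, -1) = 0)
Pow(Add(Mul(Add(-50, -74), Add(-74, -42)), a), 2) = Pow(Add(Mul(Add(-50, -74), Add(-74, -42)), 0), 2) = Pow(Add(Mul(-124, -116), 0), 2) = Pow(Add(14384, 0), 2) = Pow(14384, 2) = 206899456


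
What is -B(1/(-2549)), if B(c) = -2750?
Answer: 2750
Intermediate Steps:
-B(1/(-2549)) = -1*(-2750) = 2750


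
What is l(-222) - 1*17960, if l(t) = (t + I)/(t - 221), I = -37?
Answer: -7956021/443 ≈ -17959.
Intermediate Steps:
l(t) = (-37 + t)/(-221 + t) (l(t) = (t - 37)/(t - 221) = (-37 + t)/(-221 + t))
l(-222) - 1*17960 = (-37 - 222)/(-221 - 222) - 1*17960 = -259/(-443) - 17960 = -1/443*(-259) - 17960 = 259/443 - 17960 = -7956021/443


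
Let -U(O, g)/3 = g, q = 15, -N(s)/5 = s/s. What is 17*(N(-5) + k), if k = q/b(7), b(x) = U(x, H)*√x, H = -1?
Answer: -85 + 85*√7/7 ≈ -52.873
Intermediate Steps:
N(s) = -5 (N(s) = -5*s/s = -5*1 = -5)
U(O, g) = -3*g
b(x) = 3*√x (b(x) = (-3*(-1))*√x = 3*√x)
k = 5*√7/7 (k = 15/((3*√7)) = 15*(√7/21) = 5*√7/7 ≈ 1.8898)
17*(N(-5) + k) = 17*(-5 + 5*√7/7) = -85 + 85*√7/7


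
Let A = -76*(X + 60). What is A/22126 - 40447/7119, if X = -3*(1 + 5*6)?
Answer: -438537935/78757497 ≈ -5.5682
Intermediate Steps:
X = -93 (X = -3*(1 + 30) = -3*31 = -93)
A = 2508 (A = -76*(-93 + 60) = -76*(-33) = 2508)
A/22126 - 40447/7119 = 2508/22126 - 40447/7119 = 2508*(1/22126) - 40447*1/7119 = 1254/11063 - 40447/7119 = -438537935/78757497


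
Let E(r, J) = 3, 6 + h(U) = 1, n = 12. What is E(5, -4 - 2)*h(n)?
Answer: -15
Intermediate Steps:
h(U) = -5 (h(U) = -6 + 1 = -5)
E(5, -4 - 2)*h(n) = 3*(-5) = -15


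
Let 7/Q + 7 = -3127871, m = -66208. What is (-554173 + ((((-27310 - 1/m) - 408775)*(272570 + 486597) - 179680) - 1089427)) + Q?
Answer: -34280025847912193344115/103545273312 ≈ -3.3106e+11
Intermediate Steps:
Q = -7/3127878 (Q = 7/(-7 - 3127871) = 7/(-3127878) = 7*(-1/3127878) = -7/3127878 ≈ -2.2379e-6)
(-554173 + ((((-27310 - 1/m) - 408775)*(272570 + 486597) - 179680) - 1089427)) + Q = (-554173 + ((((-27310 - 1/(-66208)) - 408775)*(272570 + 486597) - 179680) - 1089427)) - 7/3127878 = (-554173 + ((((-27310 - 1*(-1/66208)) - 408775)*759167 - 179680) - 1089427)) - 7/3127878 = (-554173 + ((((-27310 + 1/66208) - 408775)*759167 - 179680) - 1089427)) - 7/3127878 = (-554173 + (((-1808140479/66208 - 408775)*759167 - 179680) - 1089427)) - 7/3127878 = (-554173 + ((-28872315679/66208*759167 - 179680) - 1089427)) - 7/3127878 = (-554173 + ((-21918909277079393/66208 - 179680) - 1089427)) - 7/3127878 = (-554173 + (-21918921173332833/66208 - 1089427)) - 7/3127878 = (-554173 - 21918993302115649/66208) - 7/3127878 = -21919029992801633/66208 - 7/3127878 = -34280025847912193344115/103545273312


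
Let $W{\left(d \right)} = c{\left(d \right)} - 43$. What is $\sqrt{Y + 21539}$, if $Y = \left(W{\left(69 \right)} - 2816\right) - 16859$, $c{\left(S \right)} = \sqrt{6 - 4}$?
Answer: $\sqrt{1821 + \sqrt{2}} \approx 42.69$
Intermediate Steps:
$c{\left(S \right)} = \sqrt{2}$
$W{\left(d \right)} = -43 + \sqrt{2}$ ($W{\left(d \right)} = \sqrt{2} - 43 = -43 + \sqrt{2}$)
$Y = -19718 + \sqrt{2}$ ($Y = \left(\left(-43 + \sqrt{2}\right) - 2816\right) - 16859 = \left(-2859 + \sqrt{2}\right) - 16859 = -19718 + \sqrt{2} \approx -19717.0$)
$\sqrt{Y + 21539} = \sqrt{\left(-19718 + \sqrt{2}\right) + 21539} = \sqrt{1821 + \sqrt{2}}$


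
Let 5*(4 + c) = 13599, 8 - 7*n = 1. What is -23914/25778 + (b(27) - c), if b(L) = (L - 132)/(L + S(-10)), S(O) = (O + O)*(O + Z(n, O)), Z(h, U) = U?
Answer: -10680817151/3931145 ≈ -2717.0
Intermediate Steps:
n = 1 (n = 8/7 - ⅐*1 = 8/7 - ⅐ = 1)
c = 13579/5 (c = -4 + (⅕)*13599 = -4 + 13599/5 = 13579/5 ≈ 2715.8)
S(O) = 4*O² (S(O) = (O + O)*(O + O) = (2*O)*(2*O) = 4*O²)
b(L) = (-132 + L)/(400 + L) (b(L) = (L - 132)/(L + 4*(-10)²) = (-132 + L)/(L + 4*100) = (-132 + L)/(L + 400) = (-132 + L)/(400 + L))
-23914/25778 + (b(27) - c) = -23914/25778 + ((-132 + 27)/(400 + 27) - 1*13579/5) = -23914*1/25778 + (-105/427 - 13579/5) = -11957/12889 + ((1/427)*(-105) - 13579/5) = -11957/12889 + (-15/61 - 13579/5) = -11957/12889 - 828394/305 = -10680817151/3931145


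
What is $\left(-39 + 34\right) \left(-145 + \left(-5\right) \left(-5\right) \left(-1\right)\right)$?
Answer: $850$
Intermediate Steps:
$\left(-39 + 34\right) \left(-145 + \left(-5\right) \left(-5\right) \left(-1\right)\right) = - 5 \left(-145 + 25 \left(-1\right)\right) = - 5 \left(-145 - 25\right) = \left(-5\right) \left(-170\right) = 850$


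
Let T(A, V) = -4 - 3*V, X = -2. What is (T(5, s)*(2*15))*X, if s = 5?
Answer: 1140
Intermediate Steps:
(T(5, s)*(2*15))*X = ((-4 - 3*5)*(2*15))*(-2) = ((-4 - 15)*30)*(-2) = -19*30*(-2) = -570*(-2) = 1140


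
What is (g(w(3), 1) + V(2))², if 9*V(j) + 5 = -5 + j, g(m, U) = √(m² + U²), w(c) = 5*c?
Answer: 18370/81 - 16*√226/9 ≈ 200.06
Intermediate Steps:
g(m, U) = √(U² + m²)
V(j) = -10/9 + j/9 (V(j) = -5/9 + (-5 + j)/9 = -5/9 + (-5/9 + j/9) = -10/9 + j/9)
(g(w(3), 1) + V(2))² = (√(1² + (5*3)²) + (-10/9 + (⅑)*2))² = (√(1 + 15²) + (-10/9 + 2/9))² = (√(1 + 225) - 8/9)² = (√226 - 8/9)² = (-8/9 + √226)²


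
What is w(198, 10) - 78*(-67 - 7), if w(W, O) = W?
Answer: 5970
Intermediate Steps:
w(198, 10) - 78*(-67 - 7) = 198 - 78*(-67 - 7) = 198 - 78*(-74) = 198 - 1*(-5772) = 198 + 5772 = 5970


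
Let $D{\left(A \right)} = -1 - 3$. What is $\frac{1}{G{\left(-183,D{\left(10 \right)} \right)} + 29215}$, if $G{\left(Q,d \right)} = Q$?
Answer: $\frac{1}{29032} \approx 3.4445 \cdot 10^{-5}$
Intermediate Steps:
$D{\left(A \right)} = -4$ ($D{\left(A \right)} = -1 - 3 = -4$)
$\frac{1}{G{\left(-183,D{\left(10 \right)} \right)} + 29215} = \frac{1}{-183 + 29215} = \frac{1}{29032}$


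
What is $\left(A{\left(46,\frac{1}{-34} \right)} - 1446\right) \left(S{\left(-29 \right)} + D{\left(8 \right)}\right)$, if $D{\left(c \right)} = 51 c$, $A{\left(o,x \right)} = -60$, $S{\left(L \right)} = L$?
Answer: $-570774$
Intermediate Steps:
$\left(A{\left(46,\frac{1}{-34} \right)} - 1446\right) \left(S{\left(-29 \right)} + D{\left(8 \right)}\right) = \left(-60 - 1446\right) \left(-29 + 51 \cdot 8\right) = - 1506 \left(-29 + 408\right) = \left(-1506\right) 379 = -570774$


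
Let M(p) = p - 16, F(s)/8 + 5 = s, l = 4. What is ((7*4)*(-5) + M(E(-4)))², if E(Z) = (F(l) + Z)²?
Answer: 144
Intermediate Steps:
F(s) = -40 + 8*s
E(Z) = (-8 + Z)² (E(Z) = ((-40 + 8*4) + Z)² = ((-40 + 32) + Z)² = (-8 + Z)²)
M(p) = -16 + p
((7*4)*(-5) + M(E(-4)))² = ((7*4)*(-5) + (-16 + (-8 - 4)²))² = (28*(-5) + (-16 + (-12)²))² = (-140 + (-16 + 144))² = (-140 + 128)² = (-12)² = 144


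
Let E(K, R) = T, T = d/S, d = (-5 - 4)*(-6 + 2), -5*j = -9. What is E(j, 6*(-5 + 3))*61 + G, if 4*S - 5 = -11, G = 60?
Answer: -1404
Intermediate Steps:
j = 9/5 (j = -⅕*(-9) = 9/5 ≈ 1.8000)
S = -3/2 (S = 5/4 + (¼)*(-11) = 5/4 - 11/4 = -3/2 ≈ -1.5000)
d = 36 (d = -9*(-4) = 36)
T = -24 (T = 36/(-3/2) = 36*(-⅔) = -24)
E(K, R) = -24
E(j, 6*(-5 + 3))*61 + G = -24*61 + 60 = -1464 + 60 = -1404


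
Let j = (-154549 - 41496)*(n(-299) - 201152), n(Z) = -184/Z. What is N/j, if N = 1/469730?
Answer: 13/240807742854778800 ≈ 5.3985e-17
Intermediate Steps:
j = 512651401560/13 (j = (-154549 - 41496)*(-184/(-299) - 201152) = -196045*(-184*(-1/299) - 201152) = -196045*(8/13 - 201152) = -196045*(-2614968/13) = 512651401560/13 ≈ 3.9435e+10)
N = 1/469730 ≈ 2.1289e-6
N/j = 1/(469730*(512651401560/13)) = (1/469730)*(13/512651401560) = 13/240807742854778800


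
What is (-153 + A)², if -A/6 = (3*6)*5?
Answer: 480249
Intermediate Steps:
A = -540 (A = -6*3*6*5 = -108*5 = -6*90 = -540)
(-153 + A)² = (-153 - 540)² = (-693)² = 480249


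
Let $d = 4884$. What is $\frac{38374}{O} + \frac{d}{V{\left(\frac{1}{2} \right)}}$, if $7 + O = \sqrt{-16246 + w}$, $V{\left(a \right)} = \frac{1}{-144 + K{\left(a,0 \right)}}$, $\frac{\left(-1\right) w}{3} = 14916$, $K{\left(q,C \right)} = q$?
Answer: $- \frac{42782499340}{61043} - \frac{38374 i \sqrt{60994}}{61043} \approx -7.0086 \cdot 10^{5} - 155.25 i$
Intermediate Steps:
$w = -44748$ ($w = \left(-3\right) 14916 = -44748$)
$V{\left(a \right)} = \frac{1}{-144 + a}$
$O = -7 + i \sqrt{60994}$ ($O = -7 + \sqrt{-16246 - 44748} = -7 + \sqrt{-60994} = -7 + i \sqrt{60994} \approx -7.0 + 246.97 i$)
$\frac{38374}{O} + \frac{d}{V{\left(\frac{1}{2} \right)}} = \frac{38374}{-7 + i \sqrt{60994}} + \frac{4884}{\frac{1}{-144 + \frac{1}{2}}} = \frac{38374}{-7 + i \sqrt{60994}} + \frac{4884}{\frac{1}{- \frac{287}{2}}} = \frac{38374}{-7 + i \sqrt{60994}} + \frac{4884}{- \frac{2}{287}} = \frac{38374}{-7 + i \sqrt{60994}} + 4884 \left(- \frac{287}{2}\right) = \frac{38374}{-7 + i \sqrt{60994}} - 700854 = -700854 + \frac{38374}{-7 + i \sqrt{60994}}$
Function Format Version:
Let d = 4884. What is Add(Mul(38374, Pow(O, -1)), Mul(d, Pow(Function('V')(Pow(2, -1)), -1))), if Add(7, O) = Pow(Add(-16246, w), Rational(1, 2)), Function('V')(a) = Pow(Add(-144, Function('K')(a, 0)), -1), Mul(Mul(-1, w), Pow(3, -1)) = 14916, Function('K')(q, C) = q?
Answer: Add(Rational(-42782499340, 61043), Mul(Rational(-38374, 61043), I, Pow(60994, Rational(1, 2)))) ≈ Add(-7.0086e+5, Mul(-155.25, I))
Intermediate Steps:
w = -44748 (w = Mul(-3, 14916) = -44748)
Function('V')(a) = Pow(Add(-144, a), -1)
O = Add(-7, Mul(I, Pow(60994, Rational(1, 2)))) (O = Add(-7, Pow(Add(-16246, -44748), Rational(1, 2))) = Add(-7, Pow(-60994, Rational(1, 2))) = Add(-7, Mul(I, Pow(60994, Rational(1, 2)))) ≈ Add(-7.0000, Mul(246.97, I)))
Add(Mul(38374, Pow(O, -1)), Mul(d, Pow(Function('V')(Pow(2, -1)), -1))) = Add(Mul(38374, Pow(Add(-7, Mul(I, Pow(60994, Rational(1, 2)))), -1)), Mul(4884, Pow(Pow(Add(-144, Pow(2, -1)), -1), -1))) = Add(Mul(38374, Pow(Add(-7, Mul(I, Pow(60994, Rational(1, 2)))), -1)), Mul(4884, Pow(Pow(Add(-144, Rational(1, 2)), -1), -1))) = Add(Mul(38374, Pow(Add(-7, Mul(I, Pow(60994, Rational(1, 2)))), -1)), Mul(4884, Pow(Pow(Rational(-287, 2), -1), -1))) = Add(Mul(38374, Pow(Add(-7, Mul(I, Pow(60994, Rational(1, 2)))), -1)), Mul(4884, Pow(Rational(-2, 287), -1))) = Add(Mul(38374, Pow(Add(-7, Mul(I, Pow(60994, Rational(1, 2)))), -1)), Mul(4884, Rational(-287, 2))) = Add(Mul(38374, Pow(Add(-7, Mul(I, Pow(60994, Rational(1, 2)))), -1)), -700854) = Add(-700854, Mul(38374, Pow(Add(-7, Mul(I, Pow(60994, Rational(1, 2)))), -1)))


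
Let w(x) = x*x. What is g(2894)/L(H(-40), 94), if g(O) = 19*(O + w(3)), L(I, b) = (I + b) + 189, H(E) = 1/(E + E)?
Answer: 4412560/22639 ≈ 194.91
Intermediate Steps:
w(x) = x**2
H(E) = 1/(2*E)
L(I, b) = 189 + I + b
g(O) = 171 + 19*O (g(O) = 19*(O + 3**2) = 19*(O + 9) = 19*(9 + O) = 171 + 19*O)
g(2894)/L(H(-40), 94) = (171 + 19*2894)/(189 + (1/2)/(-40) + 94) = (171 + 54986)/(189 + (1/2)*(-1/40) + 94) = 55157/(189 - 1/80 + 94) = 55157/(22639/80) = 55157*(80/22639) = 4412560/22639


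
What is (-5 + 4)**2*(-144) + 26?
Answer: -118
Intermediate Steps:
(-5 + 4)**2*(-144) + 26 = (-1)**2*(-144) + 26 = 1*(-144) + 26 = -144 + 26 = -118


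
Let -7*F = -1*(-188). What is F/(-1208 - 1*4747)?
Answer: 188/41685 ≈ 0.0045100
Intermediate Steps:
F = -188/7 (F = -(-1)*(-188)/7 = -⅐*188 = -188/7 ≈ -26.857)
F/(-1208 - 1*4747) = -188/(7*(-1208 - 1*4747)) = -188/(7*(-1208 - 4747)) = -188/7/(-5955) = -188/7*(-1/5955) = 188/41685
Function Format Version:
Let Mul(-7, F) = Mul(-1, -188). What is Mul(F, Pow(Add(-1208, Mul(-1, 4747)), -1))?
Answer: Rational(188, 41685) ≈ 0.0045100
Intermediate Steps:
F = Rational(-188, 7) (F = Mul(Rational(-1, 7), Mul(-1, -188)) = Mul(Rational(-1, 7), 188) = Rational(-188, 7) ≈ -26.857)
Mul(F, Pow(Add(-1208, Mul(-1, 4747)), -1)) = Mul(Rational(-188, 7), Pow(Add(-1208, Mul(-1, 4747)), -1)) = Mul(Rational(-188, 7), Pow(Add(-1208, -4747), -1)) = Mul(Rational(-188, 7), Pow(-5955, -1)) = Mul(Rational(-188, 7), Rational(-1, 5955)) = Rational(188, 41685)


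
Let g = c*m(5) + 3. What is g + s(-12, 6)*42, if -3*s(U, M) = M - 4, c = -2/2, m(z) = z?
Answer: -30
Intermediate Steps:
c = -1 (c = -2*½ = -1)
s(U, M) = 4/3 - M/3 (s(U, M) = -(M - 4)/3 = -(-4 + M)/3 = 4/3 - M/3)
g = -2 (g = -1*5 + 3 = -5 + 3 = -2)
g + s(-12, 6)*42 = -2 + (4/3 - ⅓*6)*42 = -2 + (4/3 - 2)*42 = -2 - ⅔*42 = -2 - 28 = -30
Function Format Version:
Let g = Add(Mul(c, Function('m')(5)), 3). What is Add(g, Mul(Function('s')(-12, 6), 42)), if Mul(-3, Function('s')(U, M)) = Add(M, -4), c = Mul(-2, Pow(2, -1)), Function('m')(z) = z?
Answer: -30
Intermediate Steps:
c = -1 (c = Mul(-2, Rational(1, 2)) = -1)
Function('s')(U, M) = Add(Rational(4, 3), Mul(Rational(-1, 3), M)) (Function('s')(U, M) = Mul(Rational(-1, 3), Add(M, -4)) = Mul(Rational(-1, 3), Add(-4, M)) = Add(Rational(4, 3), Mul(Rational(-1, 3), M)))
g = -2 (g = Add(Mul(-1, 5), 3) = Add(-5, 3) = -2)
Add(g, Mul(Function('s')(-12, 6), 42)) = Add(-2, Mul(Add(Rational(4, 3), Mul(Rational(-1, 3), 6)), 42)) = Add(-2, Mul(Add(Rational(4, 3), -2), 42)) = Add(-2, Mul(Rational(-2, 3), 42)) = Add(-2, -28) = -30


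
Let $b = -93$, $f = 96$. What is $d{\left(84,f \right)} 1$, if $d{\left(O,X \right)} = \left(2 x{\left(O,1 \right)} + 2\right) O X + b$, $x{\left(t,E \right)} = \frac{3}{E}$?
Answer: $64419$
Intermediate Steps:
$d{\left(O,X \right)} = -93 + 8 O X$ ($d{\left(O,X \right)} = \left(2 \cdot \frac{3}{1} + 2\right) O X - 93 = \left(2 \cdot 3 \cdot 1 + 2\right) O X - 93 = \left(2 \cdot 3 + 2\right) O X - 93 = \left(6 + 2\right) O X - 93 = 8 O X - 93 = -93 + 8 O X$)
$d{\left(84,f \right)} 1 = \left(-93 + 8 \cdot 84 \cdot 96\right) 1 = \left(-93 + 64512\right) 1 = 64419 \cdot 1 = 64419$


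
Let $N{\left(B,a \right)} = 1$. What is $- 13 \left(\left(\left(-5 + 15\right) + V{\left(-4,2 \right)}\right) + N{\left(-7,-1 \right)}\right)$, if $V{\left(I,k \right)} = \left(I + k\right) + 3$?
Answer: $-156$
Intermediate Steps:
$V{\left(I,k \right)} = 3 + I + k$
$- 13 \left(\left(\left(-5 + 15\right) + V{\left(-4,2 \right)}\right) + N{\left(-7,-1 \right)}\right) = - 13 \left(\left(\left(-5 + 15\right) + \left(3 - 4 + 2\right)\right) + 1\right) = - 13 \left(\left(10 + 1\right) + 1\right) = - 13 \left(11 + 1\right) = \left(-13\right) 12 = -156$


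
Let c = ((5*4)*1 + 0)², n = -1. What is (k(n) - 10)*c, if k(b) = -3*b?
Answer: -2800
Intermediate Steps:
c = 400 (c = (20*1 + 0)² = (20 + 0)² = 20² = 400)
(k(n) - 10)*c = (-3*(-1) - 10)*400 = (3 - 10)*400 = -7*400 = -2800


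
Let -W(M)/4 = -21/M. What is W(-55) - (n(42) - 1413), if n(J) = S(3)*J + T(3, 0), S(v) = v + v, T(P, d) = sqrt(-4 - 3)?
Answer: 63771/55 - I*sqrt(7) ≈ 1159.5 - 2.6458*I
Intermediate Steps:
T(P, d) = I*sqrt(7) (T(P, d) = sqrt(-7) = I*sqrt(7))
S(v) = 2*v
W(M) = 84/M (W(M) = -(-84)/M = 84/M)
n(J) = 6*J + I*sqrt(7) (n(J) = (2*3)*J + I*sqrt(7) = 6*J + I*sqrt(7))
W(-55) - (n(42) - 1413) = 84/(-55) - ((6*42 + I*sqrt(7)) - 1413) = 84*(-1/55) - ((252 + I*sqrt(7)) - 1413) = -84/55 - (-1161 + I*sqrt(7)) = -84/55 + (1161 - I*sqrt(7)) = 63771/55 - I*sqrt(7)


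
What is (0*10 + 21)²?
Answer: 441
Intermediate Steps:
(0*10 + 21)² = (0 + 21)² = 21² = 441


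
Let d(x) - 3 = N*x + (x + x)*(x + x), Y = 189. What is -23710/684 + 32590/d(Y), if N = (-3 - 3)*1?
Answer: -556445345/16159842 ≈ -34.434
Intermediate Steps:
N = -6 (N = -6*1 = -6)
d(x) = 3 - 6*x + 4*x**2 (d(x) = 3 + (-6*x + (x + x)*(x + x)) = 3 + (-6*x + (2*x)*(2*x)) = 3 + (-6*x + 4*x**2) = 3 - 6*x + 4*x**2)
-23710/684 + 32590/d(Y) = -23710/684 + 32590/(3 - 6*189 + 4*189**2) = -23710*1/684 + 32590/(3 - 1134 + 4*35721) = -11855/342 + 32590/(3 - 1134 + 142884) = -11855/342 + 32590/141753 = -556445345/16159842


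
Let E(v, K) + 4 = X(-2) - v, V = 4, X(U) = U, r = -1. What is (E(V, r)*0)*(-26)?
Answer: 0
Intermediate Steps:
E(v, K) = -6 - v (E(v, K) = -4 + (-2 - v) = -6 - v)
(E(V, r)*0)*(-26) = ((-6 - 1*4)*0)*(-26) = ((-6 - 4)*0)*(-26) = -10*0*(-26) = 0*(-26) = 0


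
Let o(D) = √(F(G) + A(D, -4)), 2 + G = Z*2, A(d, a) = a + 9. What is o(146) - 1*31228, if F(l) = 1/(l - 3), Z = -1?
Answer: -31228 + √238/7 ≈ -31226.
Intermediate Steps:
A(d, a) = 9 + a
G = -4 (G = -2 - 1*2 = -2 - 2 = -4)
F(l) = 1/(-3 + l)
o(D) = √238/7 (o(D) = √(1/(-3 - 4) + (9 - 4)) = √(1/(-7) + 5) = √(-⅐ + 5) = √(34/7) = √238/7)
o(146) - 1*31228 = √238/7 - 1*31228 = √238/7 - 31228 = -31228 + √238/7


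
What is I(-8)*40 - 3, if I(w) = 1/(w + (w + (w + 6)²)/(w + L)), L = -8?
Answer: -253/31 ≈ -8.1613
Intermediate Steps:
I(w) = 1/(w + (w + (6 + w)²)/(-8 + w)) (I(w) = 1/(w + (w + (w + 6)²)/(w - 8)) = 1/(w + (w + (6 + w)²)/(-8 + w)))
I(-8)*40 - 3 = ((-8 - 8)/(36 + 2*(-8)² + 5*(-8)))*40 - 3 = (-16/(36 + 2*64 - 40))*40 - 3 = (-16/(36 + 128 - 40))*40 - 3 = (-16/124)*40 - 3 = ((1/124)*(-16))*40 - 3 = -4/31*40 - 3 = -160/31 - 3 = -253/31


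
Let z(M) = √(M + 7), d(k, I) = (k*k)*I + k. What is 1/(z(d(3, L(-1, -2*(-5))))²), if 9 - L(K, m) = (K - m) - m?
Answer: 1/280 ≈ 0.0035714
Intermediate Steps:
L(K, m) = 9 - K + 2*m (L(K, m) = 9 - ((K - m) - m) = 9 - (K - 2*m) = 9 + (-K + 2*m) = 9 - K + 2*m)
d(k, I) = k + I*k² (d(k, I) = k²*I + k = I*k² + k = k + I*k²)
z(M) = √(7 + M)
1/(z(d(3, L(-1, -2*(-5))))²) = 1/((√(7 + 3*(1 + (9 - 1*(-1) + 2*(-2*(-5)))*3)))²) = 1/((√(7 + 3*(1 + (9 + 1 + 2*10)*3)))²) = 1/((√(7 + 3*(1 + (9 + 1 + 20)*3)))²) = 1/((√(7 + 3*(1 + 30*3)))²) = 1/((√(7 + 3*(1 + 90)))²) = 1/((√(7 + 3*91))²) = 1/((√(7 + 273))²) = 1/((√280)²) = 1/((2*√70)²) = 1/280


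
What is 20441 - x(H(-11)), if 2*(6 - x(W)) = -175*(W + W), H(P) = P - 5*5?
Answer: 26735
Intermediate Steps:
H(P) = -25 + P (H(P) = P - 25 = -25 + P)
x(W) = 6 + 175*W (x(W) = 6 - (-175)*(W + W)/2 = 6 - (-175)*2*W/2 = 6 - (-175)*W = 6 + 175*W)
20441 - x(H(-11)) = 20441 - (6 + 175*(-25 - 11)) = 20441 - (6 + 175*(-36)) = 20441 - (6 - 6300) = 20441 - 1*(-6294) = 20441 + 6294 = 26735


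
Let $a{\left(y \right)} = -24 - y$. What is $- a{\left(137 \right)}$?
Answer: $161$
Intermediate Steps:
$- a{\left(137 \right)} = - (-24 - 137) = \left(-1\right) \left(-161\right) = 161$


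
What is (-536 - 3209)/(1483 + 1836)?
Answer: -3745/3319 ≈ -1.1284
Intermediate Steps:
(-536 - 3209)/(1483 + 1836) = -3745/3319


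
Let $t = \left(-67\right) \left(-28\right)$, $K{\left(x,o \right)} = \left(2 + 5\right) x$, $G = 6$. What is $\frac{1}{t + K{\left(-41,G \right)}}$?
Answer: $\frac{1}{1589} \approx 0.00062933$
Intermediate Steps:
$K{\left(x,o \right)} = 7 x$
$t = 1876$
$\frac{1}{t + K{\left(-41,G \right)}} = \frac{1}{1876 + 7 \left(-41\right)} = \frac{1}{1876 - 287} = \frac{1}{1589}$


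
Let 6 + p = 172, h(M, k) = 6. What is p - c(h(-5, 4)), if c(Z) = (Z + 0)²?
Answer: 130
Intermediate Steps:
p = 166 (p = -6 + 172 = 166)
c(Z) = Z²
p - c(h(-5, 4)) = 166 - 1*6² = 166 - 1*36 = 166 - 36 = 130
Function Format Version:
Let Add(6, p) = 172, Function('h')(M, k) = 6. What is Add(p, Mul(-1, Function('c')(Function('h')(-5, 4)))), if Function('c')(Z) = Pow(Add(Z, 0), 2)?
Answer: 130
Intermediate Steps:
p = 166 (p = Add(-6, 172) = 166)
Function('c')(Z) = Pow(Z, 2)
Add(p, Mul(-1, Function('c')(Function('h')(-5, 4)))) = Add(166, Mul(-1, Pow(6, 2))) = Add(166, Mul(-1, 36)) = Add(166, -36) = 130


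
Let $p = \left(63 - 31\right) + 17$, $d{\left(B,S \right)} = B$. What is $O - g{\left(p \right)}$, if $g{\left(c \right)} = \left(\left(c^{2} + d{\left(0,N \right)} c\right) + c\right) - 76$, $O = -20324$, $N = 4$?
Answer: $-22698$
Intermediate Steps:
$p = 49$ ($p = 32 + 17 = 49$)
$g{\left(c \right)} = -76 + c + c^{2}$ ($g{\left(c \right)} = \left(\left(c^{2} + 0 c\right) + c\right) - 76 = \left(\left(c^{2} + 0\right) + c\right) - 76 = \left(c^{2} + c\right) - 76 = \left(c + c^{2}\right) - 76 = -76 + c + c^{2}$)
$O - g{\left(p \right)} = -20324 - \left(-76 + 49 + 49^{2}\right) = -20324 - \left(-76 + 49 + 2401\right) = -20324 - 2374 = -22698$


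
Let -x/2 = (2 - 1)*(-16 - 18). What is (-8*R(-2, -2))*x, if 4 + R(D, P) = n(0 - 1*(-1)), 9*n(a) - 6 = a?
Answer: 15776/9 ≈ 1752.9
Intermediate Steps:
x = 68 (x = -2*(2 - 1)*(-16 - 18) = -2*(-34) = 68)
n(a) = ⅔ + a/9
R(D, P) = -29/9 (R(D, P) = -4 + (⅔ + (0 - 1*(-1))/9) = -4 + (⅔ + (0 + 1)/9) = -4 + (⅔ + (⅑)*1) = -4 + (⅔ + ⅑) = -4 + 7/9 = -29/9)
(-8*R(-2, -2))*x = -8*(-29/9)*68 = (232/9)*68 = 15776/9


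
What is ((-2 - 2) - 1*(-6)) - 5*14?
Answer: -68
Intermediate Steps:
((-2 - 2) - 1*(-6)) - 5*14 = (-4 + 6) - 70 = 2 - 70 = -68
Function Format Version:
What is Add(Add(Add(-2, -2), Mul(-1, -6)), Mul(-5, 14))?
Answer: -68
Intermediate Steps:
Add(Add(Add(-2, -2), Mul(-1, -6)), Mul(-5, 14)) = Add(Add(-4, 6), -70) = Add(2, -70) = -68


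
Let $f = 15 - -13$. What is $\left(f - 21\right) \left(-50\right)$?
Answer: $-350$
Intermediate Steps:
$f = 28$ ($f = 15 + 13 = 28$)
$\left(f - 21\right) \left(-50\right) = \left(28 - 21\right) \left(-50\right) = 7 \left(-50\right) = -350$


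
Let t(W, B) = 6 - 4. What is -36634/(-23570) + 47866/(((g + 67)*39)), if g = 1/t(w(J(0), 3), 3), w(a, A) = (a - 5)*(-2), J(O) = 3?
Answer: 3768125/190917 ≈ 19.737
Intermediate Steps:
w(a, A) = 10 - 2*a (w(a, A) = (-5 + a)*(-2) = 10 - 2*a)
t(W, B) = 2
g = 1/2 ≈ 0.50000
-36634/(-23570) + 47866/(((g + 67)*39)) = -36634/(-23570) + 47866/(((1/2 + 67)*39)) = -36634*(-1/23570) + 47866/(((135/2)*39)) = 18317/11785 + 47866/(5265/2) = 18317/11785 + 47866*(2/5265) = 18317/11785 + 7364/405 = 3768125/190917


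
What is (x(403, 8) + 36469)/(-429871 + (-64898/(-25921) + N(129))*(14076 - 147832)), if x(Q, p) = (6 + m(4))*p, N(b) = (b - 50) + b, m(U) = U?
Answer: -135340947/105853964641 ≈ -0.0012786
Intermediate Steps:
N(b) = -50 + 2*b (N(b) = (-50 + b) + b = -50 + 2*b)
x(Q, p) = 10*p (x(Q, p) = (6 + 4)*p = 10*p)
(x(403, 8) + 36469)/(-429871 + (-64898/(-25921) + N(129))*(14076 - 147832)) = (10*8 + 36469)/(-429871 + (-64898/(-25921) + (-50 + 2*129))*(14076 - 147832)) = (80 + 36469)/(-429871 + (-64898*(-1/25921) + (-50 + 258))*(-133756)) = 36549/(-429871 + (64898/25921 + 208)*(-133756)) = 36549/(-429871 + (5456466/25921)*(-133756)) = 36549/(-429871 - 104262152328/3703) = 36549/(-105853964641/3703) = 36549*(-3703/105853964641) = -135340947/105853964641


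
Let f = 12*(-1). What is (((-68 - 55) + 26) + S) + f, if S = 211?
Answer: 102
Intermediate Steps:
f = -12
(((-68 - 55) + 26) + S) + f = (((-68 - 55) + 26) + 211) - 12 = ((-123 + 26) + 211) - 12 = (-97 + 211) - 12 = 114 - 12 = 102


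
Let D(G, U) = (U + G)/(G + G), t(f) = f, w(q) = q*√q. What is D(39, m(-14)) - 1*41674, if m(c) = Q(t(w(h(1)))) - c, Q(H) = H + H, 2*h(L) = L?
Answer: -3250519/78 + √2/156 ≈ -41673.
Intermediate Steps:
h(L) = L/2
w(q) = q^(3/2)
Q(H) = 2*H
m(c) = √2/2 - c (m(c) = 2*((½)*1)^(3/2) - c = 2*(½)^(3/2) - c = 2*(√2/4) - c = √2/2 - c)
D(G, U) = (G + U)/(2*G) (D(G, U) = (G + U)/((2*G)) = (G + U)*(1/(2*G)) = (G + U)/(2*G))
D(39, m(-14)) - 1*41674 = (½)*(39 + (√2/2 - 1*(-14)))/39 - 1*41674 = (½)*(1/39)*(39 + (√2/2 + 14)) - 41674 = (½)*(1/39)*(39 + (14 + √2/2)) - 41674 = (½)*(1/39)*(53 + √2/2) - 41674 = (53/78 + √2/156) - 41674 = -3250519/78 + √2/156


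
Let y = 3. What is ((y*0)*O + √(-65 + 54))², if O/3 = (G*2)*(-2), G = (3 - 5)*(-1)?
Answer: -11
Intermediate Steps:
G = 2 (G = -2*(-1) = 2)
O = -24 (O = 3*((2*2)*(-2)) = 3*(4*(-2)) = 3*(-8) = -24)
((y*0)*O + √(-65 + 54))² = ((3*0)*(-24) + √(-65 + 54))² = (0*(-24) + √(-11))² = (0 + I*√11)² = (I*√11)² = -11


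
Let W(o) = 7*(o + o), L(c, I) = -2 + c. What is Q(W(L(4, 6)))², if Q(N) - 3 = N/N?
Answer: 16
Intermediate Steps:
W(o) = 14*o (W(o) = 7*(2*o) = 14*o)
Q(N) = 4 (Q(N) = 3 + N/N = 3 + 1 = 4)
Q(W(L(4, 6)))² = 4² = 16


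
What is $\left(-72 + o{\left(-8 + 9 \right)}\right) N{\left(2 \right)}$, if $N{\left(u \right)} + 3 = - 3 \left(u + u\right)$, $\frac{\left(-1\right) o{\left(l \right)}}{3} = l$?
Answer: $1125$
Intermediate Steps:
$o{\left(l \right)} = - 3 l$
$N{\left(u \right)} = -3 - 6 u$ ($N{\left(u \right)} = -3 - 3 \left(u + u\right) = -3 - 3 \cdot 2 u = -3 - 6 u$)
$\left(-72 + o{\left(-8 + 9 \right)}\right) N{\left(2 \right)} = \left(-72 - 3 \left(-8 + 9\right)\right) \left(-3 - 12\right) = \left(-72 - 3\right) \left(-3 - 12\right) = \left(-72 - 3\right) \left(-15\right) = \left(-75\right) \left(-15\right) = 1125$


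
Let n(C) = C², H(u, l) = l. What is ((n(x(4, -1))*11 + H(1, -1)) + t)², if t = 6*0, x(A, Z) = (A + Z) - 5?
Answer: 1849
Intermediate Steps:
x(A, Z) = -5 + A + Z
t = 0
((n(x(4, -1))*11 + H(1, -1)) + t)² = (((-5 + 4 - 1)²*11 - 1) + 0)² = (((-2)²*11 - 1) + 0)² = ((4*11 - 1) + 0)² = ((44 - 1) + 0)² = (43 + 0)² = 43² = 1849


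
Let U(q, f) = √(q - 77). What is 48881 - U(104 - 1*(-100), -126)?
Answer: 48881 - √127 ≈ 48870.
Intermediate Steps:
U(q, f) = √(-77 + q)
48881 - U(104 - 1*(-100), -126) = 48881 - √(-77 + (104 - 1*(-100))) = 48881 - √(-77 + (104 + 100)) = 48881 - √(-77 + 204) = 48881 - √127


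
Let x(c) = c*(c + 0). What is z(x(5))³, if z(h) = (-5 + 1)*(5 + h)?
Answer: -1728000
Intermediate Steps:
x(c) = c² (x(c) = c*c = c²)
z(h) = -20 - 4*h (z(h) = -4*(5 + h) = -20 - 4*h)
z(x(5))³ = (-20 - 4*5²)³ = (-20 - 4*25)³ = (-20 - 100)³ = (-120)³ = -1728000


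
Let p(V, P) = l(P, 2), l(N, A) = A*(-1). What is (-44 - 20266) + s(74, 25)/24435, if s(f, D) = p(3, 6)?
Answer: -496274852/24435 ≈ -20310.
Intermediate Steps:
l(N, A) = -A
p(V, P) = -2 (p(V, P) = -1*2 = -2)
s(f, D) = -2
(-44 - 20266) + s(74, 25)/24435 = (-44 - 20266) - 2/24435 = -20310 - 2*1/24435 = -20310 - 2/24435 = -496274852/24435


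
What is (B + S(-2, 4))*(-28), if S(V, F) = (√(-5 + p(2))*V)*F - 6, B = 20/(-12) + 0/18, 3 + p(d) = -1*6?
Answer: 644/3 + 224*I*√14 ≈ 214.67 + 838.13*I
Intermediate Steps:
p(d) = -9 (p(d) = -3 - 1*6 = -3 - 6 = -9)
B = -5/3 (B = 20*(-1/12) + 0*(1/18) = -5/3 + 0 = -5/3 ≈ -1.6667)
S(V, F) = -6 + I*F*V*√14 (S(V, F) = (√(-5 - 9)*V)*F - 6 = (√(-14)*V)*F - 6 = ((I*√14)*V)*F - 6 = (I*V*√14)*F - 6 = I*F*V*√14 - 6 = -6 + I*F*V*√14)
(B + S(-2, 4))*(-28) = (-5/3 + (-6 + I*4*(-2)*√14))*(-28) = (-5/3 + (-6 - 8*I*√14))*(-28) = (-23/3 - 8*I*√14)*(-28) = 644/3 + 224*I*√14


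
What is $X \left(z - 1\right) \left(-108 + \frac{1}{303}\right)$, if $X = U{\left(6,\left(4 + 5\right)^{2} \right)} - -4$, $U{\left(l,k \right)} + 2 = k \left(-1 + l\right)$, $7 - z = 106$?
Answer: $\frac{1331826100}{303} \approx 4.3955 \cdot 10^{6}$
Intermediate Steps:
$z = -99$ ($z = 7 - 106 = -99$)
$U{\left(l,k \right)} = -2 + k \left(-1 + l\right)$
$X = 407$ ($X = \left(-2 - \left(4 + 5\right)^{2} + \left(4 + 5\right)^{2} \cdot 6\right) - -4 = \left(-2 - 9^{2} + 9^{2} \cdot 6\right) + 4 = \left(-2 - 81 + 81 \cdot 6\right) + 4 = \left(-2 - 81 + 486\right) + 4 = 403 + 4 = 407$)
$X \left(z - 1\right) \left(-108 + \frac{1}{303}\right) = 407 \left(-99 - 1\right) \left(-108 + \frac{1}{303}\right) = 407 \left(- 100 \left(-108 + \frac{1}{303}\right)\right) = 407 \left(\left(-100\right) \left(- \frac{32723}{303}\right)\right) = 407 \cdot \frac{3272300}{303} = \frac{1331826100}{303}$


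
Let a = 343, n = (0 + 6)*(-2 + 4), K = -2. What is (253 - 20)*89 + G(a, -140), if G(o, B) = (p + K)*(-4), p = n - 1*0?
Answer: 20697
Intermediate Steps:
n = 12 (n = 6*2 = 12)
p = 12 (p = 12 - 1*0 = 12 + 0 = 12)
G(o, B) = -40 (G(o, B) = (12 - 2)*(-4) = 10*(-4) = -40)
(253 - 20)*89 + G(a, -140) = (253 - 20)*89 - 40 = 233*89 - 40 = 20737 - 40 = 20697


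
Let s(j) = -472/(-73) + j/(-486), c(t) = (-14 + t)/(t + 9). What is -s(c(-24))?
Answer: -1719053/266085 ≈ -6.4605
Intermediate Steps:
c(t) = (-14 + t)/(9 + t)
s(j) = 472/73 - j/486 (s(j) = -472*(-1/73) + j*(-1/486) = 472/73 - j/486)
-s(c(-24)) = -(472/73 - (-14 - 24)/(486*(9 - 24))) = -(472/73 - (-38)/(486*(-15))) = -(472/73 - (-1)*(-38)/7290) = -(472/73 - 1/486*38/15) = -(472/73 - 19/3645) = -1*1719053/266085 = -1719053/266085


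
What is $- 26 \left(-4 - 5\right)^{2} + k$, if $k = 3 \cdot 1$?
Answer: $-2103$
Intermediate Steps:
$k = 3$
$- 26 \left(-4 - 5\right)^{2} + k = - 26 \left(-4 - 5\right)^{2} + 3 = - 26 \left(-9\right)^{2} + 3 = \left(-26\right) 81 + 3 = -2106 + 3 = -2103$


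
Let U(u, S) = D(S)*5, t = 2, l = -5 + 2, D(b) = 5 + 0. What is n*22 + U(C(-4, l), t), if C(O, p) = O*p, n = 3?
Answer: 91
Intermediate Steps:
D(b) = 5
l = -3
U(u, S) = 25 (U(u, S) = 5*5 = 25)
n*22 + U(C(-4, l), t) = 3*22 + 25 = 66 + 25 = 91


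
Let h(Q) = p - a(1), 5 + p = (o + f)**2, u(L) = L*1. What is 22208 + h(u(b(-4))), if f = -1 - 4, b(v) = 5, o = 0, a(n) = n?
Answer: 22227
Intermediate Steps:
f = -5
u(L) = L
p = 20 (p = -5 + (0 - 5)**2 = -5 + (-5)**2 = -5 + 25 = 20)
h(Q) = 19 (h(Q) = 20 - 1*1 = 20 - 1 = 19)
22208 + h(u(b(-4))) = 22208 + 19 = 22227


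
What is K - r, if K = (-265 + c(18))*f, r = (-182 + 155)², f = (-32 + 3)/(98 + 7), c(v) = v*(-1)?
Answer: -68338/105 ≈ -650.84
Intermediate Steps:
c(v) = -v
f = -29/105 ≈ -0.27619
r = 729 (r = (-27)² = 729)
K = 8207/105 (K = (-265 - 1*18)*(-29/105) = (-265 - 18)*(-29/105) = -283*(-29/105) = 8207/105 ≈ 78.162)
K - r = 8207/105 - 1*729 = 8207/105 - 729 = -68338/105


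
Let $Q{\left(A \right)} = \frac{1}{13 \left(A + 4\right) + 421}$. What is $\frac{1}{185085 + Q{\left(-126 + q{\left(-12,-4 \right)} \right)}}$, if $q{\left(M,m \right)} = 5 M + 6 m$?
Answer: $\frac{2257}{417736844} \approx 5.4029 \cdot 10^{-6}$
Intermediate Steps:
$Q{\left(A \right)} = \frac{1}{473 + 13 A}$ ($Q{\left(A \right)} = \frac{1}{13 \left(4 + A\right) + 421} = \frac{1}{\left(52 + 13 A\right) + 421} = \frac{1}{473 + 13 A}$)
$\frac{1}{185085 + Q{\left(-126 + q{\left(-12,-4 \right)} \right)}} = \frac{1}{185085 + \frac{1}{473 + 13 \left(-126 + \left(5 \left(-12\right) + 6 \left(-4\right)\right)\right)}} = \frac{1}{185085 + \frac{1}{473 + 13 \left(-126 - 84\right)}} = \frac{1}{185085 + \frac{1}{473 + 13 \left(-210\right)}} = \frac{1}{185085 + \frac{1}{473 - 2730}} = \frac{1}{185085 + \frac{1}{-2257}} = \frac{1}{185085 - \frac{1}{2257}} = \frac{1}{\frac{417736844}{2257}} = \frac{2257}{417736844}$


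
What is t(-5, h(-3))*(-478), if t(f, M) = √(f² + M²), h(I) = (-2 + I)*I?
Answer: -2390*√10 ≈ -7557.8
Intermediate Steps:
h(I) = I*(-2 + I)
t(f, M) = √(M² + f²)
t(-5, h(-3))*(-478) = √((-3*(-2 - 3))² + (-5)²)*(-478) = √((-3*(-5))² + 25)*(-478) = √(15² + 25)*(-478) = √(225 + 25)*(-478) = √250*(-478) = (5*√10)*(-478) = -2390*√10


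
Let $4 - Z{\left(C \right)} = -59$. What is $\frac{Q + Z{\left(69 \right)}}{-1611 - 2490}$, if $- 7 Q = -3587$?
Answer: $- \frac{4028}{28707} \approx -0.14031$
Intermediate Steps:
$Q = \frac{3587}{7}$ ($Q = \left(- \frac{1}{7}\right) \left(-3587\right) = \frac{3587}{7} \approx 512.43$)
$Z{\left(C \right)} = 63$ ($Z{\left(C \right)} = 4 - -59 = 4 + 59 = 63$)
$\frac{Q + Z{\left(69 \right)}}{-1611 - 2490} = \frac{\frac{3587}{7} + 63}{-1611 - 2490} = \frac{4028}{7 \left(-4101\right)} = \frac{4028}{7} \left(- \frac{1}{4101}\right) = - \frac{4028}{28707}$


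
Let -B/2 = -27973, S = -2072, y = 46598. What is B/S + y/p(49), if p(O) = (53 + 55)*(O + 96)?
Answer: -97445413/4055940 ≈ -24.025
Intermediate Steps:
p(O) = 10368 + 108*O (p(O) = 108*(96 + O) = 10368 + 108*O)
B = 55946 (B = -2*(-27973) = 55946)
B/S + y/p(49) = 55946/(-2072) + 46598/(10368 + 108*49) = 55946*(-1/2072) + 46598/(10368 + 5292) = -27973/1036 + 46598/15660 = -27973/1036 + 46598*(1/15660) = -27973/1036 + 23299/7830 = -97445413/4055940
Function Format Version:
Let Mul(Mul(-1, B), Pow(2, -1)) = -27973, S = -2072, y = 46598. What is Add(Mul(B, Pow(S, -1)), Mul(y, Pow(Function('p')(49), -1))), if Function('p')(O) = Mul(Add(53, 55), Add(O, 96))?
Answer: Rational(-97445413, 4055940) ≈ -24.025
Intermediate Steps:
Function('p')(O) = Add(10368, Mul(108, O)) (Function('p')(O) = Mul(108, Add(96, O)) = Add(10368, Mul(108, O)))
B = 55946 (B = Mul(-2, -27973) = 55946)
Add(Mul(B, Pow(S, -1)), Mul(y, Pow(Function('p')(49), -1))) = Add(Mul(55946, Pow(-2072, -1)), Mul(46598, Pow(Add(10368, Mul(108, 49)), -1))) = Add(Mul(55946, Rational(-1, 2072)), Mul(46598, Pow(Add(10368, 5292), -1))) = Add(Rational(-27973, 1036), Mul(46598, Pow(15660, -1))) = Add(Rational(-27973, 1036), Mul(46598, Rational(1, 15660))) = Add(Rational(-27973, 1036), Rational(23299, 7830)) = Rational(-97445413, 4055940)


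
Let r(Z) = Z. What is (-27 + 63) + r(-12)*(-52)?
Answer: 660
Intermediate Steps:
(-27 + 63) + r(-12)*(-52) = (-27 + 63) - 12*(-52) = 36 + 624 = 660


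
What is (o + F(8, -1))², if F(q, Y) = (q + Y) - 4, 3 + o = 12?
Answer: 144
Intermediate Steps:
o = 9 (o = -3 + 12 = 9)
F(q, Y) = -4 + Y + q (F(q, Y) = (Y + q) - 4 = -4 + Y + q)
(o + F(8, -1))² = (9 + (-4 - 1 + 8))² = (9 + 3)² = 12² = 144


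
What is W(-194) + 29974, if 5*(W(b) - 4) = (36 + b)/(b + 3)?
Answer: 28629148/955 ≈ 29978.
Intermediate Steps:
W(b) = 4 + (36 + b)/(5*(3 + b)) (W(b) = 4 + ((36 + b)/(b + 3))/5 = 4 + ((36 + b)/(3 + b))/5 = 4 + (36 + b)/(5*(3 + b)))
W(-194) + 29974 = 3*(32 + 7*(-194))/(5*(3 - 194)) + 29974 = (⅗)*(32 - 1358)/(-191) + 29974 = (⅗)*(-1/191)*(-1326) + 29974 = 3978/955 + 29974 = 28629148/955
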